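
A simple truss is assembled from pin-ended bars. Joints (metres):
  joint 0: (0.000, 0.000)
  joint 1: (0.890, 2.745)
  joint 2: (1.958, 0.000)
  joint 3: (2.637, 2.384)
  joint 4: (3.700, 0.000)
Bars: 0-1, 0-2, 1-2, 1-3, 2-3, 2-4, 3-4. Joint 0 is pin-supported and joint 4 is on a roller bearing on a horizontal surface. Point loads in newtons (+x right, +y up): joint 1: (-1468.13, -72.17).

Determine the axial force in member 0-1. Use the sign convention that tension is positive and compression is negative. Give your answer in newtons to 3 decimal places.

-1202.632

N=5 nodes, M=7 members, R=3 reactions → 2N=10, M+R=10
member 0 (0-1): L=2.8857, (cx,cy)=(0.3084,0.9513)
member 1 (0-2): L=1.9580, (cx,cy)=(1.0000,0.0000)
member 2 (1-2): L=2.9454, (cx,cy)=(0.3626,-0.9319)
member 3 (1-3): L=1.7839, (cx,cy)=(0.9793,-0.2024)
member 4 (2-3): L=2.4788, (cx,cy)=(0.2739,0.9618)
member 5 (2-4): L=1.7420, (cx,cy)=(1.0000,0.0000)
member 6 (3-4): L=2.6103, (cx,cy)=(0.4072,-0.9133)
solve A·x = −loads:
  F[0-1] = -1202.6319 N (compression)
  F[0-2] = -1097.2143 N (compression)
  F[1-2] = +986.0968 N (tension)
  F[1-3] = +755.2886 N (tension)
  F[2-3] = -955.5377 N (compression)
  F[2-4] = -477.9192 N (compression)
  F[3-4] = +1173.5565 N (tension)
  Rx@0 = +1468.1300 N
  Ry@0 = +1144.0039 N
  Ry@4 = -1071.8339 N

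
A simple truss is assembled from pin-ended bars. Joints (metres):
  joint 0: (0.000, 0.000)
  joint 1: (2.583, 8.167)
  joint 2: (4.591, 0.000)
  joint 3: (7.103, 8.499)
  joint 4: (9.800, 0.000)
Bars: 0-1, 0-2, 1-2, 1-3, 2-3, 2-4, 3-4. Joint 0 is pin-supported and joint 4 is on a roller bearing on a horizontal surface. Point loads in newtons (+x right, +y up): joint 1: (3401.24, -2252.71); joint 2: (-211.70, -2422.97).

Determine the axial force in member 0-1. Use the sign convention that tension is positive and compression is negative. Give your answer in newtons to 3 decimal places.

-117.846

N=5 nodes, M=7 members, R=3 reactions → 2N=10, M+R=10
member 0 (0-1): L=8.5657, (cx,cy)=(0.3016,0.9535)
member 1 (0-2): L=4.5910, (cx,cy)=(1.0000,0.0000)
member 2 (1-2): L=8.4102, (cx,cy)=(0.2388,-0.9711)
member 3 (1-3): L=4.5322, (cx,cy)=(0.9973,0.0733)
member 4 (2-3): L=8.8625, (cx,cy)=(0.2834,0.9590)
member 5 (2-4): L=5.2090, (cx,cy)=(1.0000,0.0000)
member 6 (3-4): L=8.9167, (cx,cy)=(0.3025,-0.9532)
solve A·x = −loads:
  F[0-1] = -117.8461 N (compression)
  F[0-2] = +3225.0765 N (tension)
  F[1-2] = -2420.3376 N (compression)
  F[1-3] = -2866.6060 N (compression)
  F[2-3] = +4977.4390 N (tension)
  F[2-4] = +1448.0848 N (tension)
  F[3-4] = -4787.5710 N (compression)
  Rx@0 = -3189.5400 N
  Ry@0 = +112.3604 N
  Ry@4 = +4563.3196 N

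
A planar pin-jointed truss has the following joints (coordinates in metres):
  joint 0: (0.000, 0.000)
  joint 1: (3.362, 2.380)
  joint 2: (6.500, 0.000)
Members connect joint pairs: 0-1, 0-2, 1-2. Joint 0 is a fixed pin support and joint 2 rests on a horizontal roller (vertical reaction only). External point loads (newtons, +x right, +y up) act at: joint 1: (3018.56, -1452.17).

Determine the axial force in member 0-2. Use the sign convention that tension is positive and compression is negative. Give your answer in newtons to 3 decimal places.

N=3 nodes, M=3 members, R=3 reactions → 2N=6, M+R=6
member 0 (0-1): L=4.1192, (cx,cy)=(0.8162,0.5778)
member 1 (0-2): L=6.5000, (cx,cy)=(1.0000,0.0000)
member 2 (1-2): L=3.9385, (cx,cy)=(0.7968,-0.6043)
solve A·x = −loads:
  F[0-1] = +699.5544 N (tension)
  F[0-2] = +2447.5930 N (tension)
  F[1-2] = -3071.9375 N (compression)
  Rx@0 = -3018.5600 N
  Ry@0 = -404.1944 N
  Ry@2 = +1856.3644 N

2447.593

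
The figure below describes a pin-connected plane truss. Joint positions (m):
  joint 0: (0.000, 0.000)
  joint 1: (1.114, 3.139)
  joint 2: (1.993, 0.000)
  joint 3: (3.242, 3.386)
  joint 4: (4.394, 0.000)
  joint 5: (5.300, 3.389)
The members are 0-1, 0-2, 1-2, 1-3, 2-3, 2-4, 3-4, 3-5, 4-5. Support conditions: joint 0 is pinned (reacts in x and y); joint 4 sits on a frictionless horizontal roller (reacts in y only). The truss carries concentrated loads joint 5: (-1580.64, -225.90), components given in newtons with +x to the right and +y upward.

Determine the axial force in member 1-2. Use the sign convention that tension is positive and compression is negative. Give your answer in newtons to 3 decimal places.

1130.730

N=6 nodes, M=9 members, R=3 reactions → 2N=12, M+R=12
member 0 (0-1): L=3.3308, (cx,cy)=(0.3345,0.9424)
member 1 (0-2): L=1.9930, (cx,cy)=(1.0000,0.0000)
member 2 (1-2): L=3.2597, (cx,cy)=(0.2697,-0.9630)
member 3 (1-3): L=2.1423, (cx,cy)=(0.9933,0.1153)
member 4 (2-3): L=3.6090, (cx,cy)=(0.3461,0.9382)
member 5 (2-4): L=2.4010, (cx,cy)=(1.0000,0.0000)
member 6 (3-4): L=3.5766, (cx,cy)=(0.3221,-0.9467)
member 7 (3-5): L=2.0580, (cx,cy)=(1.0000,0.0015)
member 8 (4-5): L=3.5080, (cx,cy)=(0.2583,0.9661)
solve A·x = −loads:
  F[0-1] = -1244.1856 N (compression)
  F[0-2] = -1164.5186 N (compression)
  F[1-2] = +1130.7305 N (tension)
  F[1-3] = -725.8667 N (compression)
  F[2-3] = -1160.5615 N (compression)
  F[2-4] = -457.9696 N (compression)
  F[3-4] = +1236.1987 N (tension)
  F[3-5] = -1520.8432 N (compression)
  F[4-5] = -231.5382 N (compression)
  Rx@0 = +1580.6400 N
  Ry@0 = +1172.5361 N
  Ry@4 = -946.6361 N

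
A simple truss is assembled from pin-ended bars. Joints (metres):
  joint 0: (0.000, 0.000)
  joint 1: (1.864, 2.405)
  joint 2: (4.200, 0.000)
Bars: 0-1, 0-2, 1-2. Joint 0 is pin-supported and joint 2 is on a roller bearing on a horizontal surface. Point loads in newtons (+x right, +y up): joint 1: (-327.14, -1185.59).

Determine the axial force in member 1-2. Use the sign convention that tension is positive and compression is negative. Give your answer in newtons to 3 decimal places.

-472.381

N=3 nodes, M=3 members, R=3 reactions → 2N=6, M+R=6
member 0 (0-1): L=3.0428, (cx,cy)=(0.6126,0.7904)
member 1 (0-2): L=4.2000, (cx,cy)=(1.0000,0.0000)
member 2 (1-2): L=3.3527, (cx,cy)=(0.6967,-0.7173)
solve A·x = −loads:
  F[0-1] = -1071.2875 N (compression)
  F[0-2] = +329.1279 N (tension)
  F[1-2] = -472.3814 N (compression)
  Rx@0 = +327.1400 N
  Ry@0 = +846.7405 N
  Ry@2 = +338.8495 N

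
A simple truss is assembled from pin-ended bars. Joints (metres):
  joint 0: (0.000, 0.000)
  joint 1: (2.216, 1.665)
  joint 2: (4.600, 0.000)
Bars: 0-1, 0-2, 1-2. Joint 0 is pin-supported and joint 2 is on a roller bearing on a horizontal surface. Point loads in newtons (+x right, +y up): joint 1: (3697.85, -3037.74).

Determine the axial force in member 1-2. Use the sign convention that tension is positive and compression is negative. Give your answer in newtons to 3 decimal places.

N=3 nodes, M=3 members, R=3 reactions → 2N=6, M+R=6
member 0 (0-1): L=2.7718, (cx,cy)=(0.7995,0.6007)
member 1 (0-2): L=4.6000, (cx,cy)=(1.0000,0.0000)
member 2 (1-2): L=2.9079, (cx,cy)=(0.8198,-0.5726)
solve A·x = −loads:
  F[0-1] = -392.6816 N (compression)
  F[0-2] = +4011.7911 N (tension)
  F[1-2] = -4893.3509 N (compression)
  Rx@0 = -3697.8500 N
  Ry@0 = +235.8808 N
  Ry@2 = +2801.8592 N

-4893.351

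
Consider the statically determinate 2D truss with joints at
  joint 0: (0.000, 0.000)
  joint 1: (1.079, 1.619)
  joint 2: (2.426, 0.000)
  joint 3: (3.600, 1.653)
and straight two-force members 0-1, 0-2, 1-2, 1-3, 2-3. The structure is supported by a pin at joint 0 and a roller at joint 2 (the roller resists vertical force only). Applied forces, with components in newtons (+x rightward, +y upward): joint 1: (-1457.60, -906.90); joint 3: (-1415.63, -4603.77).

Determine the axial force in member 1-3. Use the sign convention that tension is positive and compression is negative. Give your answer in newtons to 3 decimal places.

N=4 nodes, M=5 members, R=3 reactions → 2N=8, M+R=8
member 0 (0-1): L=1.9456, (cx,cy)=(0.5546,0.8321)
member 1 (0-2): L=2.4260, (cx,cy)=(1.0000,0.0000)
member 2 (1-2): L=2.1061, (cx,cy)=(0.6396,-0.7687)
member 3 (1-3): L=2.5212, (cx,cy)=(0.9999,0.0135)
member 4 (2-3): L=2.0275, (cx,cy)=(0.5790,0.8153)
solve A·x = −loads:
  F[0-1] = -255.9307 N (compression)
  F[0-2] = -2731.2955 N (compression)
  F[1-2] = -869.8605 N (compression)
  F[1-3] = +1872.1786 N (tension)
  F[2-3] = -5677.7079 N (compression)
  Rx@0 = +2873.2300 N
  Ry@0 = +212.9675 N
  Ry@2 = +5297.7025 N

1872.179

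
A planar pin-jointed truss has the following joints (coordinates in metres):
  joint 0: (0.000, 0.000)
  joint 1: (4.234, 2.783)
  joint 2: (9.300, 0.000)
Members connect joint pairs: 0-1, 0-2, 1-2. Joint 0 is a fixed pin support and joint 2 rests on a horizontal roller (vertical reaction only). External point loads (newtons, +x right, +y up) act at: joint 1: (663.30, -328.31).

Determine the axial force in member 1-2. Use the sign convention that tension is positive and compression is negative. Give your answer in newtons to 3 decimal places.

N=3 nodes, M=3 members, R=3 reactions → 2N=6, M+R=6
member 0 (0-1): L=5.0667, (cx,cy)=(0.8356,0.5493)
member 1 (0-2): L=9.3000, (cx,cy)=(1.0000,0.0000)
member 2 (1-2): L=5.7801, (cx,cy)=(0.8765,-0.4815)
solve A·x = −loads:
  F[0-1] = +35.7749 N (tension)
  F[0-2] = +633.4048 N (tension)
  F[1-2] = -722.6879 N (compression)
  Rx@0 = -663.3000 N
  Ry@0 = -19.6500 N
  Ry@2 = +347.9600 N

-722.688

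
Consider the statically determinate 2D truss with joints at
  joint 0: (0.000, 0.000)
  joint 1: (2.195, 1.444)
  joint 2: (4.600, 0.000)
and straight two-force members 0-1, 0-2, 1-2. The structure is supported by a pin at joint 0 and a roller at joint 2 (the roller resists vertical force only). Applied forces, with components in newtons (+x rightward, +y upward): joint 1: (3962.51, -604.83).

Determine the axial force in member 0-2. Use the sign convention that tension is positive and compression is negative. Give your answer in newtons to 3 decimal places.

2552.386

N=3 nodes, M=3 members, R=3 reactions → 2N=6, M+R=6
member 0 (0-1): L=2.6274, (cx,cy)=(0.8354,0.5496)
member 1 (0-2): L=4.6000, (cx,cy)=(1.0000,0.0000)
member 2 (1-2): L=2.8052, (cx,cy)=(0.8573,-0.5148)
solve A·x = −loads:
  F[0-1] = +1687.9007 N (tension)
  F[0-2] = +2552.3856 N (tension)
  F[1-2] = -2977.1138 N (compression)
  Rx@0 = -3962.5100 N
  Ry@0 = -927.6627 N
  Ry@2 = +1532.4927 N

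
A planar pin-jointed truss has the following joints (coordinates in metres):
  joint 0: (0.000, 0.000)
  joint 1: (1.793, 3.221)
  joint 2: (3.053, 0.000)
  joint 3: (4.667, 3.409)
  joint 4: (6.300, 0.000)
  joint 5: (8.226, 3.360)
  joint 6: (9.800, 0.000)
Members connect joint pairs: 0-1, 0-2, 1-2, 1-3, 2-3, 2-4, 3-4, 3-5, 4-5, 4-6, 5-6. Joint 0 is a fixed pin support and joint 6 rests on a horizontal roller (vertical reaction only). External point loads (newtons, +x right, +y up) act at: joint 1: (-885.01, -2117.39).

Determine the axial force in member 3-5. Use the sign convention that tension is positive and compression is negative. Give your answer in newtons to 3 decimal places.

N=7 nodes, M=11 members, R=3 reactions → 2N=14, M+R=14
member 0 (0-1): L=3.6864, (cx,cy)=(0.4864,0.8737)
member 1 (0-2): L=3.0530, (cx,cy)=(1.0000,0.0000)
member 2 (1-2): L=3.4587, (cx,cy)=(0.3643,-0.9313)
member 3 (1-3): L=2.8801, (cx,cy)=(0.9979,0.0653)
member 4 (2-3): L=3.7718, (cx,cy)=(0.4279,0.9038)
member 5 (2-4): L=3.2470, (cx,cy)=(1.0000,0.0000)
member 6 (3-4): L=3.7799, (cx,cy)=(0.4320,-0.9019)
member 7 (3-5): L=3.5593, (cx,cy)=(0.9999,-0.0138)
member 8 (4-5): L=3.8729, (cx,cy)=(0.4973,0.8676)
member 9 (4-6): L=3.5000, (cx,cy)=(1.0000,0.0000)
member 10 (5-6): L=3.7104, (cx,cy)=(0.4242,-0.9056)
solve A·x = −loads:
  F[0-1] = -2312.8803 N (compression)
  F[0-2] = +239.9282 N (tension)
  F[1-2] = -117.4850 N (compression)
  F[1-3] = -197.5496 N (compression)
  F[2-3] = +121.0548 N (tension)
  F[2-4] = +145.3270 N (tension)
  F[3-4] = -105.4961 N (compression)
  F[3-5] = -99.7604 N (compression)
  F[4-5] = +109.6658 N (tension)
  F[4-6] = +45.2134 N (tension)
  F[5-6] = -106.5820 N (compression)
  Rx@0 = +885.0100 N
  Ry@0 = +2020.8734 N
  Ry@6 = +96.5166 N

-99.760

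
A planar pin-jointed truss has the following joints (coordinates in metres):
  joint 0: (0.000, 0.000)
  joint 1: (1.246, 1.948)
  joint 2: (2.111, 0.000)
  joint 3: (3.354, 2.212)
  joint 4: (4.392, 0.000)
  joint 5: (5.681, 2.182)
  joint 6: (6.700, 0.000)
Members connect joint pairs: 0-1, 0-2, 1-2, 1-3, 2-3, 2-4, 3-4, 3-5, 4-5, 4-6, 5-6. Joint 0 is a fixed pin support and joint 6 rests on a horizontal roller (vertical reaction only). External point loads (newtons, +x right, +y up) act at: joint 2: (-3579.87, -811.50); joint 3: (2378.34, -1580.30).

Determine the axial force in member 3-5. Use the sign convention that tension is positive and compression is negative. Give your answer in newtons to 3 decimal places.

N=7 nodes, M=11 members, R=3 reactions → 2N=14, M+R=14
member 0 (0-1): L=2.3124, (cx,cy)=(0.5388,0.8424)
member 1 (0-2): L=2.1110, (cx,cy)=(1.0000,0.0000)
member 2 (1-2): L=2.1314, (cx,cy)=(0.4058,-0.9139)
member 3 (1-3): L=2.1245, (cx,cy)=(0.9922,0.1243)
member 4 (2-3): L=2.5373, (cx,cy)=(0.4899,0.8718)
member 5 (2-4): L=2.2810, (cx,cy)=(1.0000,0.0000)
member 6 (3-4): L=2.4434, (cx,cy)=(0.4248,-0.9053)
member 7 (3-5): L=2.3272, (cx,cy)=(0.9999,-0.0129)
member 8 (4-5): L=2.5343, (cx,cy)=(0.5086,0.8610)
member 9 (4-6): L=2.3080, (cx,cy)=(1.0000,0.0000)
member 10 (5-6): L=2.4082, (cx,cy)=(0.4231,-0.9061)
solve A·x = −loads:
  F[0-1] = -664.5392 N (compression)
  F[0-2] = -843.4545 N (compression)
  F[1-2] = +533.7756 N (tension)
  F[1-3] = -579.1890 N (compression)
  F[2-3] = +371.2579 N (tension)
  F[2-4] = +2771.1652 N (tension)
  F[3-4] = -1996.2737 N (compression)
  F[3-5] = -1923.2854 N (compression)
  F[4-5] = +2098.9696 N (tension)
  F[4-6] = +855.5414 N (tension)
  F[5-6] = -2021.9089 N (compression)
  Rx@0 = +1201.5300 N
  Ry@0 = +559.8163 N
  Ry@6 = +1831.9837 N

-1923.285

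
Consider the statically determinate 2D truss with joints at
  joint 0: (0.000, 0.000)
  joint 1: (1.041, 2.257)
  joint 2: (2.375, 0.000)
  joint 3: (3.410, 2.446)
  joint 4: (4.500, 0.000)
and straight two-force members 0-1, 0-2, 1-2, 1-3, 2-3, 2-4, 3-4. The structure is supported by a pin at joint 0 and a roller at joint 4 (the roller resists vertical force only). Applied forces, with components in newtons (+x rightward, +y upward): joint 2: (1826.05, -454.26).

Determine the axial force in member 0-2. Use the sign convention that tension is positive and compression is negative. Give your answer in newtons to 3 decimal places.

N=5 nodes, M=7 members, R=3 reactions → 2N=10, M+R=10
member 0 (0-1): L=2.4855, (cx,cy)=(0.4188,0.9081)
member 1 (0-2): L=2.3750, (cx,cy)=(1.0000,0.0000)
member 2 (1-2): L=2.6218, (cx,cy)=(0.5088,-0.8609)
member 3 (1-3): L=2.3765, (cx,cy)=(0.9968,0.0795)
member 4 (2-3): L=2.6560, (cx,cy)=(0.3897,0.9209)
member 5 (2-4): L=2.1250, (cx,cy)=(1.0000,0.0000)
member 6 (3-4): L=2.6779, (cx,cy)=(0.4070,-0.9134)
solve A·x = −loads:
  F[0-1] = -236.2293 N (compression)
  F[0-2] = +1924.9896 N (tension)
  F[1-2] = +229.2021 N (tension)
  F[1-3] = -216.2470 N (compression)
  F[2-3] = +279.0021 N (tension)
  F[2-4] = +106.8380 N (tension)
  F[3-4] = -262.4759 N (compression)
  Rx@0 = -1826.0500 N
  Ry@0 = +214.5117 N
  Ry@4 = +239.7483 N

1924.990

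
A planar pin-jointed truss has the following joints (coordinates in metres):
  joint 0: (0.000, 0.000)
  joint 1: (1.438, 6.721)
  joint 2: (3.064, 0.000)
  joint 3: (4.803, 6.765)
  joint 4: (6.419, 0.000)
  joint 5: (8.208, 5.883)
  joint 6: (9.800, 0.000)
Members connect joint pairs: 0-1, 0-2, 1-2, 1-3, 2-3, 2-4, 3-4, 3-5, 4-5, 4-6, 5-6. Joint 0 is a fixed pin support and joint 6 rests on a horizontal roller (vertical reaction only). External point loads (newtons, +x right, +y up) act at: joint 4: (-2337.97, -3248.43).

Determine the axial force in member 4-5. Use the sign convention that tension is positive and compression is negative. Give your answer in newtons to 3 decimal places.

1917.032

N=7 nodes, M=11 members, R=3 reactions → 2N=14, M+R=14
member 0 (0-1): L=6.8731, (cx,cy)=(0.2092,0.9779)
member 1 (0-2): L=3.0640, (cx,cy)=(1.0000,0.0000)
member 2 (1-2): L=6.9149, (cx,cy)=(0.2351,-0.9720)
member 3 (1-3): L=3.3653, (cx,cy)=(0.9999,0.0131)
member 4 (2-3): L=6.9849, (cx,cy)=(0.2490,0.9685)
member 5 (2-4): L=3.3550, (cx,cy)=(1.0000,0.0000)
member 6 (3-4): L=6.9553, (cx,cy)=(0.2323,-0.9726)
member 7 (3-5): L=3.5174, (cx,cy)=(0.9681,-0.2508)
member 8 (4-5): L=6.1490, (cx,cy)=(0.2909,0.9567)
member 9 (4-6): L=3.3810, (cx,cy)=(1.0000,0.0000)
member 10 (5-6): L=6.0946, (cx,cy)=(0.2612,-0.9653)
solve A·x = −loads:
  F[0-1] = -1146.0728 N (compression)
  F[0-2] = -2098.1874 N (compression)
  F[1-2] = +1146.1875 N (tension)
  F[1-3] = -509.3460 N (compression)
  F[2-3] = -1150.2677 N (compression)
  F[2-4] = -1542.2919 N (compression)
  F[3-4] = +1454.1194 N (tension)
  F[3-5] = -1170.9384 N (compression)
  F[4-5] = +1917.0323 N (tension)
  F[4-6] = +575.7833 N (tension)
  F[5-6] = -2204.2517 N (compression)
  Rx@0 = +2337.9700 N
  Ry@0 = +1120.7084 N
  Ry@6 = +2127.7216 N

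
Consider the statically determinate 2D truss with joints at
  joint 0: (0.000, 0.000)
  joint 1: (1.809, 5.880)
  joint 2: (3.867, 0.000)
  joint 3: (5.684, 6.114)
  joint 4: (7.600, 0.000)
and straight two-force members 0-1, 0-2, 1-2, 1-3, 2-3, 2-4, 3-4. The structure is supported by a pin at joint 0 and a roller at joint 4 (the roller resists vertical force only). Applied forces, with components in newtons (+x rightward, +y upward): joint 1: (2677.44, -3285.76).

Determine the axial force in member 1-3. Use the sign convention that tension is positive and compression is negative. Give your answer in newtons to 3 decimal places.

-1777.376

N=5 nodes, M=7 members, R=3 reactions → 2N=10, M+R=10
member 0 (0-1): L=6.1520, (cx,cy)=(0.2941,0.9558)
member 1 (0-2): L=3.8670, (cx,cy)=(1.0000,0.0000)
member 2 (1-2): L=6.2297, (cx,cy)=(0.3304,-0.9439)
member 3 (1-3): L=3.8821, (cx,cy)=(0.9982,0.0603)
member 4 (2-3): L=6.3783, (cx,cy)=(0.2849,0.9586)
member 5 (2-4): L=3.7330, (cx,cy)=(1.0000,0.0000)
member 6 (3-4): L=6.4072, (cx,cy)=(0.2990,-0.9542)
solve A·x = −loads:
  F[0-1] = -452.1598 N (compression)
  F[0-2] = +2810.3983 N (tension)
  F[1-2] = -3136.8328 N (compression)
  F[1-3] = -1777.3761 N (compression)
  F[2-3] = +3088.7054 N (tension)
  F[2-4] = +894.2557 N (tension)
  F[3-4] = -2990.4300 N (compression)
  Rx@0 = -2677.4400 N
  Ry@0 = +432.1696 N
  Ry@4 = +2853.5904 N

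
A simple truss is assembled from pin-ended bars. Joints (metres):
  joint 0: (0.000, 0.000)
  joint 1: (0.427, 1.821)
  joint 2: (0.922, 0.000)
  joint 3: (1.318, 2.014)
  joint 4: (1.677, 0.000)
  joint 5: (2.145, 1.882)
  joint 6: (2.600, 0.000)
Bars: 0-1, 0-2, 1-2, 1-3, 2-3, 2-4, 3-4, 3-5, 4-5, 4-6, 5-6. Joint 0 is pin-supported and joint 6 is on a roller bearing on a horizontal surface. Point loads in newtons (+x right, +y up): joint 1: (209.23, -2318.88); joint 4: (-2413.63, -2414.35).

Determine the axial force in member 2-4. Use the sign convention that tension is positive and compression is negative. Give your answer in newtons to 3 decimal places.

N=7 nodes, M=11 members, R=3 reactions → 2N=14, M+R=14
member 0 (0-1): L=1.8704, (cx,cy)=(0.2283,0.9736)
member 1 (0-2): L=0.9220, (cx,cy)=(1.0000,0.0000)
member 2 (1-2): L=1.8871, (cx,cy)=(0.2623,-0.9650)
member 3 (1-3): L=0.9117, (cx,cy)=(0.9773,0.2117)
member 4 (2-3): L=2.0526, (cx,cy)=(0.1929,0.9812)
member 5 (2-4): L=0.7550, (cx,cy)=(1.0000,0.0000)
member 6 (3-4): L=2.0457, (cx,cy)=(0.1755,-0.9845)
member 7 (3-5): L=0.8375, (cx,cy)=(0.9875,-0.1576)
member 8 (4-5): L=1.9393, (cx,cy)=(0.2413,0.9704)
member 9 (4-6): L=0.9230, (cx,cy)=(1.0000,0.0000)
member 10 (5-6): L=1.9362, (cx,cy)=(0.2350,-0.9720)
solve A·x = −loads:
  F[0-1] = -2720.4423 N (compression)
  F[0-2] = -1583.3386 N (compression)
  F[1-2] = +146.6736 N (tension)
  F[1-3] = -888.9130 N (compression)
  F[2-3] = -144.2476 N (compression)
  F[2-4] = -1517.0350 N (compression)
  F[3-4] = +494.3475 N (tension)
  F[3-5] = -995.7934 N (compression)
  F[4-5] = +1986.3812 N (tension)
  F[4-6] = +503.9883 N (tension)
  F[5-6] = -2144.6867 N (compression)
  Rx@0 = +2204.4000 N
  Ry@0 = +2648.6013 N
  Ry@6 = +2084.6287 N

-1517.035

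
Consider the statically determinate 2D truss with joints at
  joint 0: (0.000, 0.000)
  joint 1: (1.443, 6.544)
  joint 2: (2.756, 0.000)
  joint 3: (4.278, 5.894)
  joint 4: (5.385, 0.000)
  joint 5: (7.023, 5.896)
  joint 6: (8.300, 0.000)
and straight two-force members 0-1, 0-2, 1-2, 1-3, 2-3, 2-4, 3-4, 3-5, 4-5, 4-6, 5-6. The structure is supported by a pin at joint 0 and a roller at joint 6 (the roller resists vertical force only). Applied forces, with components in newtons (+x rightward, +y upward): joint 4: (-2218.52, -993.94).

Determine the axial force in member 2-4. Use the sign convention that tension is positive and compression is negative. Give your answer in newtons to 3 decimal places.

-1965.152

N=7 nodes, M=11 members, R=3 reactions → 2N=14, M+R=14
member 0 (0-1): L=6.7012, (cx,cy)=(0.2153,0.9765)
member 1 (0-2): L=2.7560, (cx,cy)=(1.0000,0.0000)
member 2 (1-2): L=6.6744, (cx,cy)=(0.1967,-0.9805)
member 3 (1-3): L=2.9086, (cx,cy)=(0.9747,-0.2235)
member 4 (2-3): L=6.0873, (cx,cy)=(0.2500,0.9682)
member 5 (2-4): L=2.6290, (cx,cy)=(1.0000,0.0000)
member 6 (3-4): L=5.9971, (cx,cy)=(0.1846,-0.9828)
member 7 (3-5): L=2.7450, (cx,cy)=(1.0000,0.0007)
member 8 (4-5): L=6.1193, (cx,cy)=(0.2677,0.9635)
member 9 (4-6): L=2.9150, (cx,cy)=(1.0000,0.0000)
member 10 (5-6): L=6.0327, (cx,cy)=(0.2117,-0.9773)
solve A·x = −loads:
  F[0-1] = -357.4624 N (compression)
  F[0-2] = -2141.5461 N (compression)
  F[1-2] = +392.0699 N (tension)
  F[1-3] = -158.1009 N (compression)
  F[2-3] = -397.0184 N (compression)
  F[2-4] = -1965.1523 N (compression)
  F[3-4] = +354.9437 N (tension)
  F[3-5] = -318.8871 N (compression)
  F[4-5] = +669.5279 N (tension)
  F[4-6] = +139.6694 N (tension)
  F[5-6] = -659.8155 N (compression)
  Rx@0 = +2218.5200 N
  Ry@0 = +349.0765 N
  Ry@6 = +644.8635 N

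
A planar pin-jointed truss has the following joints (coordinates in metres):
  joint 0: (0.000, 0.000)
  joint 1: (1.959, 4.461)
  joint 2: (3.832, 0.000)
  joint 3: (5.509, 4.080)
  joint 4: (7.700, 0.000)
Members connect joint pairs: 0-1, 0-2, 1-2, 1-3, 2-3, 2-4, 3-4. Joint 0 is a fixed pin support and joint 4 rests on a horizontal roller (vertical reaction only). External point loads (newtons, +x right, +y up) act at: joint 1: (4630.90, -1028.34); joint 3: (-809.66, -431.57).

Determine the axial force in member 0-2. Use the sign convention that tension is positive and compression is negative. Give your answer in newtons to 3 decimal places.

N=5 nodes, M=7 members, R=3 reactions → 2N=10, M+R=10
member 0 (0-1): L=4.8722, (cx,cy)=(0.4021,0.9156)
member 1 (0-2): L=3.8320, (cx,cy)=(1.0000,0.0000)
member 2 (1-2): L=4.8382, (cx,cy)=(0.3871,-0.9220)
member 3 (1-3): L=3.5704, (cx,cy)=(0.9943,-0.1067)
member 4 (2-3): L=4.4112, (cx,cy)=(0.3802,0.9249)
member 5 (2-4): L=3.8680, (cx,cy)=(1.0000,0.0000)
member 6 (3-4): L=4.6311, (cx,cy)=(0.4731,-0.8810)
solve A·x = −loads:
  F[0-1] = +1490.1450 N (tension)
  F[0-2] = +3222.0852 N (tension)
  F[1-2] = -2226.0828 N (compression)
  F[1-3] = -3188.1804 N (compression)
  F[2-3] = +2219.1284 N (tension)
  F[2-4] = +1516.6740 N (tension)
  F[3-4] = -3205.7668 N (compression)
  Rx@0 = -3821.2400 N
  Ry@0 = -1364.3847 N
  Ry@4 = +2824.2947 N

3222.085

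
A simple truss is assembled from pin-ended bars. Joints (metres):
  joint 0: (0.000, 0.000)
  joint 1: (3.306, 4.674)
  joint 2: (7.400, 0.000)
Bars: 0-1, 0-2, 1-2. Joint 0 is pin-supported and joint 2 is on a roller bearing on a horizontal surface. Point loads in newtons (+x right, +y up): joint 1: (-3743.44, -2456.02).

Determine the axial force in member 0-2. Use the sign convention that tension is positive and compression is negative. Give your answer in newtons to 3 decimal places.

N=3 nodes, M=3 members, R=3 reactions → 2N=6, M+R=6
member 0 (0-1): L=5.7250, (cx,cy)=(0.5775,0.8164)
member 1 (0-2): L=7.4000, (cx,cy)=(1.0000,0.0000)
member 2 (1-2): L=6.2135, (cx,cy)=(0.6589,-0.7522)
solve A·x = −loads:
  F[0-1] = -4560.4395 N (compression)
  F[0-2] = -1109.9471 N (compression)
  F[1-2] = +1684.5663 N (tension)
  Rx@0 = +3743.4400 N
  Ry@0 = +3723.2141 N
  Ry@2 = -1267.1941 N

-1109.947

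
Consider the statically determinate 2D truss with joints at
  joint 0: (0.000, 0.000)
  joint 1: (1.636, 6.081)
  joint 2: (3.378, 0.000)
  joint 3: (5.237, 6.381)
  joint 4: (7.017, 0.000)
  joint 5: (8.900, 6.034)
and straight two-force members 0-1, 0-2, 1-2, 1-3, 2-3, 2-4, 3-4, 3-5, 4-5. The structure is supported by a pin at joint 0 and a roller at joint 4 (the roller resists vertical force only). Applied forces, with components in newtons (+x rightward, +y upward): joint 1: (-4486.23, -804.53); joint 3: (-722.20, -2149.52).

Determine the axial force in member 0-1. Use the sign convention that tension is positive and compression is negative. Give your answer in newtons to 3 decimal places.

N=6 nodes, M=9 members, R=3 reactions → 2N=12, M+R=12
member 0 (0-1): L=6.2972, (cx,cy)=(0.2598,0.9657)
member 1 (0-2): L=3.3780, (cx,cy)=(1.0000,0.0000)
member 2 (1-2): L=6.3256, (cx,cy)=(0.2754,-0.9613)
member 3 (1-3): L=3.6135, (cx,cy)=(0.9965,0.0830)
member 4 (2-3): L=6.6463, (cx,cy)=(0.2797,0.9601)
member 5 (2-4): L=3.6390, (cx,cy)=(1.0000,0.0000)
member 6 (3-4): L=6.6246, (cx,cy)=(0.2687,-0.9632)
member 7 (3-5): L=3.6794, (cx,cy)=(0.9955,-0.0943)
member 8 (4-5): L=6.3210, (cx,cy)=(0.2979,0.9546)
solve A·x = −loads:
  F[0-1] = -5909.6952 N (compression)
  F[0-2] = -3673.1093 N (compression)
  F[1-2] = +5230.3305 N (tension)
  F[1-3] = +1515.7657 N (tension)
  F[2-3] = -5237.1235 N (compression)
  F[2-4] = -767.8815 N (compression)
  F[3-4] = +2857.8209 N (tension)
  F[3-5] = +0.0000 N (tension)
  F[4-5] = -0.0000 N (compression)
  Rx@0 = +5208.4300 N
  Ry@0 = +5706.7756 N
  Ry@4 = -2752.7256 N

-5909.695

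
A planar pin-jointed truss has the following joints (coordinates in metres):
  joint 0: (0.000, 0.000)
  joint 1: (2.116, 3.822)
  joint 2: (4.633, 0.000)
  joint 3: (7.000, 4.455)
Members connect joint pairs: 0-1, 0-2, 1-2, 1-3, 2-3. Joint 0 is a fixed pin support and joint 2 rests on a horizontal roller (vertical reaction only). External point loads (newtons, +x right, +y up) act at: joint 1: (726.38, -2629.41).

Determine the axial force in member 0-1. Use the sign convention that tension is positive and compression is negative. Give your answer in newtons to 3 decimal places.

-947.877

N=4 nodes, M=5 members, R=3 reactions → 2N=8, M+R=8
member 0 (0-1): L=4.3687, (cx,cy)=(0.4844,0.8749)
member 1 (0-2): L=4.6330, (cx,cy)=(1.0000,0.0000)
member 2 (1-2): L=4.5763, (cx,cy)=(0.5500,-0.8352)
member 3 (1-3): L=4.9248, (cx,cy)=(0.9917,0.1285)
member 4 (2-3): L=5.0448, (cx,cy)=(0.4692,0.8831)
solve A·x = −loads:
  F[0-1] = -947.8773 N (compression)
  F[0-2] = +1185.4935 N (tension)
  F[1-2] = -2155.4361 N (compression)
  F[1-3] = +0.0000 N (tension)
  F[2-3] = -0.0000 N (compression)
  Rx@0 = -726.3800 N
  Ry@0 = +829.2684 N
  Ry@2 = +1800.1416 N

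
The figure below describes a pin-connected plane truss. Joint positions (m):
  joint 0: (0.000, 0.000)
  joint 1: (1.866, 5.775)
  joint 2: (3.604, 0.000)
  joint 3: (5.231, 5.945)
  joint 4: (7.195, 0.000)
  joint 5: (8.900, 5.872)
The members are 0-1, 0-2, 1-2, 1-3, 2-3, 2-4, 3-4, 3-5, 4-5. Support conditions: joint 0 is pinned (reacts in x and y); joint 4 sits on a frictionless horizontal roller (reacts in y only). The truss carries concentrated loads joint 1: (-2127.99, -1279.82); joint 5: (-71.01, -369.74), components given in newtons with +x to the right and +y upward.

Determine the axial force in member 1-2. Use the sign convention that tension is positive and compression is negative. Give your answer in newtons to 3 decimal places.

1451.513

N=6 nodes, M=9 members, R=3 reactions → 2N=12, M+R=12
member 0 (0-1): L=6.0690, (cx,cy)=(0.3075,0.9516)
member 1 (0-2): L=3.6040, (cx,cy)=(1.0000,0.0000)
member 2 (1-2): L=6.0309, (cx,cy)=(0.2882,-0.9576)
member 3 (1-3): L=3.3693, (cx,cy)=(0.9987,0.0505)
member 4 (2-3): L=6.1636, (cx,cy)=(0.2640,0.9645)
member 5 (2-4): L=3.5910, (cx,cy)=(1.0000,0.0000)
member 6 (3-4): L=6.2610, (cx,cy)=(0.3137,-0.9495)
member 7 (3-5): L=3.6697, (cx,cy)=(0.9998,-0.0199)
member 8 (4-5): L=6.1145, (cx,cy)=(0.2788,0.9603)
solve A·x = −loads:
  F[0-1] = -2759.9430 N (compression)
  F[0-2] = -1350.4144 N (compression)
  F[1-2] = +1451.5132 N (tension)
  F[1-3] = +862.1990 N (tension)
  F[2-3] = -1441.0446 N (compression)
  F[2-4] = -551.7205 N (compression)
  F[3-4] = +1417.2441 N (tension)
  F[3-5] = +36.1465 N (tension)
  F[4-5] = -384.2622 N (compression)
  Rx@0 = +2199.0000 N
  Ry@0 = +2626.2498 N
  Ry@4 = -976.6898 N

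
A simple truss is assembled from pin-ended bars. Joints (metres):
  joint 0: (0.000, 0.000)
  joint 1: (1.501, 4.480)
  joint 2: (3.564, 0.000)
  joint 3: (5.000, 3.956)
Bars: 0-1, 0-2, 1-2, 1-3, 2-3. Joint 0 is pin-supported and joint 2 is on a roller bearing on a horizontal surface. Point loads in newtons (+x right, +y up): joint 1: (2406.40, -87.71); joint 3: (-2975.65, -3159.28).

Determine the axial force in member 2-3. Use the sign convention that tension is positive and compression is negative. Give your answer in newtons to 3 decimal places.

-3637.328

N=4 nodes, M=5 members, R=3 reactions → 2N=8, M+R=8
member 0 (0-1): L=4.7248, (cx,cy)=(0.3177,0.9482)
member 1 (0-2): L=3.5640, (cx,cy)=(1.0000,0.0000)
member 2 (1-2): L=4.9322, (cx,cy)=(0.4183,-0.9083)
member 3 (1-3): L=3.5380, (cx,cy)=(0.9890,-0.1481)
member 4 (2-3): L=4.2086, (cx,cy)=(0.3412,0.9400)
solve A·x = −loads:
  F[0-1] = +995.6834 N (tension)
  F[0-2] = -885.5665 N (compression)
  F[1-2] = -849.9743 N (compression)
  F[1-3] = -1753.9045 N (compression)
  F[2-3] = -3637.3279 N (compression)
  Rx@0 = +569.2500 N
  Ry@0 = -944.1024 N
  Ry@2 = +4191.0924 N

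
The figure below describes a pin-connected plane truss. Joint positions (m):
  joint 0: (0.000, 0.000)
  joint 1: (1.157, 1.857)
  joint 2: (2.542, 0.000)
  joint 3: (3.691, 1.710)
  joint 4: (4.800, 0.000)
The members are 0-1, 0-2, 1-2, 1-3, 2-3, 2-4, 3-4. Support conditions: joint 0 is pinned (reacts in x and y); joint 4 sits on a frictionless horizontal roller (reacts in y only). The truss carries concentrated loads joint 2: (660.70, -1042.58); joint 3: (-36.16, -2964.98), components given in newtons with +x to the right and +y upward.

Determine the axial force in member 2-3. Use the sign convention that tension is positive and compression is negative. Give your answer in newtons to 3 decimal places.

-294.470

N=5 nodes, M=7 members, R=3 reactions → 2N=10, M+R=10
member 0 (0-1): L=2.1879, (cx,cy)=(0.5288,0.8487)
member 1 (0-2): L=2.5420, (cx,cy)=(1.0000,0.0000)
member 2 (1-2): L=2.3166, (cx,cy)=(0.5979,-0.8016)
member 3 (1-3): L=2.5383, (cx,cy)=(0.9983,-0.0579)
member 4 (2-3): L=2.0602, (cx,cy)=(0.5577,0.8300)
member 5 (2-4): L=2.2580, (cx,cy)=(1.0000,0.0000)
member 6 (3-4): L=2.0381, (cx,cy)=(0.5441,-0.8390)
solve A·x = −loads:
  F[0-1] = -1400.1461 N (compression)
  F[0-2] = +1364.9471 N (tension)
  F[1-2] = +1605.5308 N (tension)
  F[1-3] = -1703.1431 N (compression)
  F[2-3] = -294.4697 N (compression)
  F[2-4] = +1828.3565 N (tension)
  F[3-4] = -3360.1725 N (compression)
  Rx@0 = -624.5400 N
  Ry@0 = +1188.3629 N
  Ry@4 = +2819.1971 N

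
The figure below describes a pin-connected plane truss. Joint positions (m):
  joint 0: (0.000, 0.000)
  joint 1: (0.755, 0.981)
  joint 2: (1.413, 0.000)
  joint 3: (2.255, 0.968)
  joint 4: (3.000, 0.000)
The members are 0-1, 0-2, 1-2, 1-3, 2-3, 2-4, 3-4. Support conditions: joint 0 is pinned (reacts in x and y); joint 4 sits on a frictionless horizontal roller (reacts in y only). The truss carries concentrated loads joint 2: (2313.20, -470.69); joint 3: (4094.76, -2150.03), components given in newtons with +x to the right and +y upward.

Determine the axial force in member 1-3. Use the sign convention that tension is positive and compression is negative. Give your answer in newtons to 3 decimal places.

N=5 nodes, M=7 members, R=3 reactions → 2N=10, M+R=10
member 0 (0-1): L=1.2379, (cx,cy)=(0.6099,0.7925)
member 1 (0-2): L=1.4130, (cx,cy)=(1.0000,0.0000)
member 2 (1-2): L=1.1812, (cx,cy)=(0.5570,-0.8305)
member 3 (1-3): L=1.5001, (cx,cy)=(1.0000,-0.0087)
member 4 (2-3): L=1.2830, (cx,cy)=(0.6563,0.7545)
member 5 (2-4): L=1.5870, (cx,cy)=(1.0000,0.0000)
member 6 (3-4): L=1.2215, (cx,cy)=(0.6099,-0.7925)
solve A·x = −loads:
  F[0-1] = +679.2949 N (tension)
  F[0-2] = +5993.6540 N (tension)
  F[1-2] = -656.3434 N (compression)
  F[1-3] = +779.9463 N (tension)
  F[2-3] = +1346.2773 N (tension)
  F[2-4] = +2431.2886 N (tension)
  F[3-4] = -3986.3165 N (compression)
  Rx@0 = -6407.9600 N
  Ry@0 = -538.3234 N
  Ry@4 = +3159.0434 N

779.946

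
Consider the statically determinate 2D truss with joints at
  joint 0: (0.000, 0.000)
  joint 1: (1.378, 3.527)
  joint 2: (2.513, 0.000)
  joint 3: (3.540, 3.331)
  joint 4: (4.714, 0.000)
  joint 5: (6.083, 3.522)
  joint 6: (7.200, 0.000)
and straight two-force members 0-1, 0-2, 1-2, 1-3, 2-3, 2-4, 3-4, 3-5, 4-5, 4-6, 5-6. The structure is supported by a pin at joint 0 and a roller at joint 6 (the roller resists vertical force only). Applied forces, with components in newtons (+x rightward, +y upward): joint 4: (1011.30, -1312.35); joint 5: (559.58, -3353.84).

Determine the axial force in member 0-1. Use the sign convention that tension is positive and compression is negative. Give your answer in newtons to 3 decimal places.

-751.217

N=7 nodes, M=11 members, R=3 reactions → 2N=14, M+R=14
member 0 (0-1): L=3.7866, (cx,cy)=(0.3639,0.9314)
member 1 (0-2): L=2.5130, (cx,cy)=(1.0000,0.0000)
member 2 (1-2): L=3.7051, (cx,cy)=(0.3063,-0.9519)
member 3 (1-3): L=2.1709, (cx,cy)=(0.9959,-0.0903)
member 4 (2-3): L=3.4857, (cx,cy)=(0.2946,0.9556)
member 5 (2-4): L=2.2010, (cx,cy)=(1.0000,0.0000)
member 6 (3-4): L=3.5318, (cx,cy)=(0.3324,-0.9431)
member 7 (3-5): L=2.5502, (cx,cy)=(0.9972,0.0749)
member 8 (4-5): L=3.7787, (cx,cy)=(0.3623,0.9321)
member 9 (4-6): L=2.4860, (cx,cy)=(1.0000,0.0000)
member 10 (5-6): L=3.6949, (cx,cy)=(0.3023,-0.9532)
solve A·x = −loads:
  F[0-1] = -751.2167 N (compression)
  F[0-2] = +1844.2563 N (tension)
  F[1-2] = +783.9519 N (tension)
  F[1-3] = -515.6321 N (compression)
  F[2-3] = -780.9273 N (compression)
  F[2-4] = +2314.4909 N (tension)
  F[3-4] = +665.0710 N (tension)
  F[3-5] = -967.4012 N (compression)
  F[4-5] = +735.0322 N (tension)
  F[4-6] = +1257.9670 N (tension)
  F[5-6] = -4161.1846 N (compression)
  Rx@0 = -1570.8800 N
  Ry@0 = +699.7084 N
  Ry@6 = +3966.4816 N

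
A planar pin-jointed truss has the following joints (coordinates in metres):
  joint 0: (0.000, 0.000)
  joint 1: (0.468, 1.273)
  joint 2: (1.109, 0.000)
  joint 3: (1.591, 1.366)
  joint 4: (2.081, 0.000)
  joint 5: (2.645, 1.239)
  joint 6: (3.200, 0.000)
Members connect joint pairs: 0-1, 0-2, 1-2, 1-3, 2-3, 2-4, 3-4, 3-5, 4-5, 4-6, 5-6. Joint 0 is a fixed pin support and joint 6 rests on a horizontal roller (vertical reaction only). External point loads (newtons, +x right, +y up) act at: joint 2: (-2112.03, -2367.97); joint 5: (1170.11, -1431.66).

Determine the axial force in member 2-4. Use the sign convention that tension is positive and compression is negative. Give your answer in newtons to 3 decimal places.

1898.273

N=7 nodes, M=11 members, R=3 reactions → 2N=14, M+R=14
member 0 (0-1): L=1.3563, (cx,cy)=(0.3451,0.9386)
member 1 (0-2): L=1.1090, (cx,cy)=(1.0000,0.0000)
member 2 (1-2): L=1.4253, (cx,cy)=(0.4497,-0.8932)
member 3 (1-3): L=1.1268, (cx,cy)=(0.9966,0.0825)
member 4 (2-3): L=1.4485, (cx,cy)=(0.3327,0.9430)
member 5 (2-4): L=0.9720, (cx,cy)=(1.0000,0.0000)
member 6 (3-4): L=1.4512, (cx,cy)=(0.3376,-0.9413)
member 7 (3-5): L=1.0616, (cx,cy)=(0.9928,-0.1196)
member 8 (4-5): L=1.3613, (cx,cy)=(0.4143,0.9101)
member 9 (4-6): L=1.1190, (cx,cy)=(1.0000,0.0000)
member 10 (5-6): L=1.3576, (cx,cy)=(0.4088,-0.9126)
solve A·x = −loads:
  F[0-1] = -1430.4258 N (compression)
  F[0-2] = -448.3429 N (compression)
  F[1-2] = +1399.0645 N (tension)
  F[1-3] = -1126.6326 N (compression)
  F[2-3] = +1185.9616 N (tension)
  F[2-4] = +1898.2728 N (tension)
  F[3-4] = -1041.1619 N (compression)
  F[3-5] = -379.3432 N (compression)
  F[4-5] = +1076.7772 N (tension)
  F[4-6] = +1100.6192 N (tension)
  F[5-6] = -2692.3033 N (compression)
  Rx@0 = +941.9200 N
  Ry@0 = +1342.5720 N
  Ry@6 = +2457.0580 N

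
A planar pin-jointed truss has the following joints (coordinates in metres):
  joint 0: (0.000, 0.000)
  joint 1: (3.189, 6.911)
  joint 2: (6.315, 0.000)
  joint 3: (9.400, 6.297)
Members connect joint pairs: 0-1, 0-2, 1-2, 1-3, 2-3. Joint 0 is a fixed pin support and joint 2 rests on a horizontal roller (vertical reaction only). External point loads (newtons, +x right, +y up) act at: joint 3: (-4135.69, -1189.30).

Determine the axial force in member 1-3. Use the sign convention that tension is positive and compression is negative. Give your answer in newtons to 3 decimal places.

N=4 nodes, M=5 members, R=3 reactions → 2N=8, M+R=8
member 0 (0-1): L=7.6113, (cx,cy)=(0.4190,0.9080)
member 1 (0-2): L=6.3150, (cx,cy)=(1.0000,0.0000)
member 2 (1-2): L=7.5851, (cx,cy)=(0.4121,-0.9111)
member 3 (1-3): L=6.2413, (cx,cy)=(0.9951,-0.0984)
member 4 (2-3): L=7.0121, (cx,cy)=(0.4400,0.8980)
solve A·x = −loads:
  F[0-1] = -3901.9043 N (compression)
  F[0-2] = -2500.8577 N (compression)
  F[1-2] = +4256.1772 N (tension)
  F[1-3] = -3405.4224 N (compression)
  F[2-3] = -1697.4189 N (compression)
  Rx@0 = +4135.6900 N
  Ry@0 = +3542.9057 N
  Ry@2 = -2353.6057 N

-3405.422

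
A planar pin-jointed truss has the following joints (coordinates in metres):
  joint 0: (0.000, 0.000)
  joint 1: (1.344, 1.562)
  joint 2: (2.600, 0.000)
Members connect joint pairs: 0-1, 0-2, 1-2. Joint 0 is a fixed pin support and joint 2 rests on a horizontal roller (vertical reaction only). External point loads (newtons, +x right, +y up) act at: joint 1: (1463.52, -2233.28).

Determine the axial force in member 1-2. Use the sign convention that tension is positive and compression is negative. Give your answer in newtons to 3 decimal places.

N=3 nodes, M=3 members, R=3 reactions → 2N=6, M+R=6
member 0 (0-1): L=2.0606, (cx,cy)=(0.6522,0.7580)
member 1 (0-2): L=2.6000, (cx,cy)=(1.0000,0.0000)
member 2 (1-2): L=2.0043, (cx,cy)=(0.6266,-0.7793)
solve A·x = −loads:
  F[0-1] = -263.3278 N (compression)
  F[0-2] = +1635.2700 N (tension)
  F[1-2] = -2609.5840 N (compression)
  Rx@0 = -1463.5200 N
  Ry@0 = +199.6082 N
  Ry@2 = +2033.6718 N

-2609.584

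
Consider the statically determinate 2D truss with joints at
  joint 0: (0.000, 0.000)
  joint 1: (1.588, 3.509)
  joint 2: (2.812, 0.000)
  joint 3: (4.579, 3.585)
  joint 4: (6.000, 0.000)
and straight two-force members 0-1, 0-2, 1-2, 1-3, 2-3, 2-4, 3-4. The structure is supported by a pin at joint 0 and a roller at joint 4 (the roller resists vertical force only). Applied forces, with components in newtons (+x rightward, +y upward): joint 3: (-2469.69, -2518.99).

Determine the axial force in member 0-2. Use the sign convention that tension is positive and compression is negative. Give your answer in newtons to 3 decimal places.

-1531.905

N=5 nodes, M=7 members, R=3 reactions → 2N=10, M+R=10
member 0 (0-1): L=3.8516, (cx,cy)=(0.4123,0.9110)
member 1 (0-2): L=2.8120, (cx,cy)=(1.0000,0.0000)
member 2 (1-2): L=3.7163, (cx,cy)=(0.3294,-0.9442)
member 3 (1-3): L=2.9920, (cx,cy)=(0.9997,0.0254)
member 4 (2-3): L=3.9968, (cx,cy)=(0.4421,0.8970)
member 5 (2-4): L=3.1880, (cx,cy)=(1.0000,0.0000)
member 6 (3-4): L=3.8564, (cx,cy)=(0.3685,-0.9296)
solve A·x = −loads:
  F[0-1] = -2274.5413 N (compression)
  F[0-2] = -1531.9054 N (compression)
  F[1-2] = +2150.3738 N (tension)
  F[1-3] = -1646.5532 N (compression)
  F[2-3] = -2263.6297 N (compression)
  F[2-4] = +177.0877 N (tension)
  F[3-4] = -480.5861 N (compression)
  Rx@0 = +2469.6900 N
  Ry@0 = +2072.2206 N
  Ry@4 = +446.7694 N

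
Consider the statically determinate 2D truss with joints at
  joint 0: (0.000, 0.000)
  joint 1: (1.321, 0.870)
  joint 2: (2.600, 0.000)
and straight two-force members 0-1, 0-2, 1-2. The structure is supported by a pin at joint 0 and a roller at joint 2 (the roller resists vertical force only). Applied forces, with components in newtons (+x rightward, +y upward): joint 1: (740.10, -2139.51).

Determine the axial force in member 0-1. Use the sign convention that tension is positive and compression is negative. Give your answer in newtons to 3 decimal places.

N=3 nodes, M=3 members, R=3 reactions → 2N=6, M+R=6
member 0 (0-1): L=1.5818, (cx,cy)=(0.8351,0.5500)
member 1 (0-2): L=2.6000, (cx,cy)=(1.0000,0.0000)
member 2 (1-2): L=1.5468, (cx,cy)=(0.8268,-0.5624)
solve A·x = −loads:
  F[0-1] = -1463.2583 N (compression)
  F[0-2] = +1962.1396 N (tension)
  F[1-2] = -2373.0518 N (compression)
  Rx@0 = -740.1000 N
  Ry@0 = +804.8255 N
  Ry@2 = +1334.6845 N

-1463.258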